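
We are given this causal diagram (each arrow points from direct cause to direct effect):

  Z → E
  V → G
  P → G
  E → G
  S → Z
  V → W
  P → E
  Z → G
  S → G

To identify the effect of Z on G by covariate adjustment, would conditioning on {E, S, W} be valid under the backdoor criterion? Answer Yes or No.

No

Backdoor paths from Z to G (paths whose first edge points into Z):
  P1: Z <- S -> G
Condition 1 (no descendant of Z in the set): FAILS — E is a descendant of Z.
Condition 2 (every backdoor path blocked by {E, S, W}):
  P1: blocked at fork node S ∈ conditioning set.
{E, S, W} does not satisfy the backdoor criterion.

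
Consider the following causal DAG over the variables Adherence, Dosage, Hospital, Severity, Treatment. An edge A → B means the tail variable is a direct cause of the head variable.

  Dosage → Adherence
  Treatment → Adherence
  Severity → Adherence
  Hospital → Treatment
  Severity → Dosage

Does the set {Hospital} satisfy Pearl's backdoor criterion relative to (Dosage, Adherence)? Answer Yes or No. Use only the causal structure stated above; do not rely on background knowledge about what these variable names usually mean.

Backdoor paths from Dosage to Adherence (paths whose first edge points into Dosage):
  P1: Dosage <- Severity -> Adherence
Condition 1 (no descendant of Dosage in the set): holds — descendants of Dosage are {Adherence}; none are in {Hospital}.
Condition 2 (every backdoor path blocked by {Hospital}):
  P1: open — no interior node is in the conditioning set.
{Hospital} does not satisfy the backdoor criterion.

No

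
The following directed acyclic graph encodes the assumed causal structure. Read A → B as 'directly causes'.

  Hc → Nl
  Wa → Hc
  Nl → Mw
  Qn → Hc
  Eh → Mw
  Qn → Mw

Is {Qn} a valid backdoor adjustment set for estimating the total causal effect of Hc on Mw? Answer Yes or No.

Yes

Backdoor paths from Hc to Mw (paths whose first edge points into Hc):
  P1: Hc <- Qn -> Mw
Condition 1 (no descendant of Hc in the set): holds — descendants of Hc are {Mw, Nl}; none are in {Qn}.
Condition 2 (every backdoor path blocked by {Qn}):
  P1: blocked at fork node Qn ∈ conditioning set.
{Qn} satisfies the backdoor criterion.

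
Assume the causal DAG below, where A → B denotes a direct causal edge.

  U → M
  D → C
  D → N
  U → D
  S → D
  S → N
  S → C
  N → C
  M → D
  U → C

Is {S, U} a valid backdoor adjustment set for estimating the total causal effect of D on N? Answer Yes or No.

Backdoor paths from D to N (paths whose first edge points into D):
  P1: D <- U -> C <- S -> N
  P2: D <- U -> C <- N
  P3: D <- M <- U -> C <- S -> N
  P4: D <- M <- U -> C <- N
  P5: D <- S -> N
  P6: D <- S -> C <- N
Condition 1 (no descendant of D in the set): holds — descendants of D are {C, N}; none are in {S, U}.
Condition 2 (every backdoor path blocked by {S, U}):
  P1: blocked at fork node U ∈ conditioning set.
  P2: blocked at fork node U ∈ conditioning set.
  P3: blocked at fork node U ∈ conditioning set.
  P4: blocked at fork node U ∈ conditioning set.
  P5: blocked at fork node S ∈ conditioning set.
  P6: blocked at fork node S ∈ conditioning set.
{S, U} satisfies the backdoor criterion.

Yes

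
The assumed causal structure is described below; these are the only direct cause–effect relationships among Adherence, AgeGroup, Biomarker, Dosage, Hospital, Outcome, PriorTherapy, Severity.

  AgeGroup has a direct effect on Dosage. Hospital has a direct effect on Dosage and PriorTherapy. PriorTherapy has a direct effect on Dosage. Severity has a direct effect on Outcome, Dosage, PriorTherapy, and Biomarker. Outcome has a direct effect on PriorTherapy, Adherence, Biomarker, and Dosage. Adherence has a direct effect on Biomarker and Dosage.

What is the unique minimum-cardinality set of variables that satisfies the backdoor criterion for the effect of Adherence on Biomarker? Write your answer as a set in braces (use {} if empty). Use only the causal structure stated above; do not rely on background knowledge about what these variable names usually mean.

Variables eligible for adjustment (non-descendants of Adherence, excluding Adherence and Biomarker): {AgeGroup, Hospital, Outcome, PriorTherapy, Severity}.
Backdoor paths from Adherence to Biomarker:
  P1: Adherence <- Outcome <- Severity -> Biomarker
  P2: Adherence <- Outcome -> PriorTherapy <- Hospital -> Dosage <- Severity -> Biomarker
  P3: Adherence <- Outcome -> PriorTherapy <- Severity -> Biomarker
  P4: Adherence <- Outcome -> PriorTherapy -> Dosage <- Severity -> Biomarker
  P5: Adherence <- Outcome -> Dosage <- Hospital -> PriorTherapy <- Severity -> Biomarker
  P6: Adherence <- Outcome -> Dosage <- Severity -> Biomarker
  P7: Adherence <- Outcome -> Dosage <- PriorTherapy <- Severity -> Biomarker
  P8: Adherence <- Outcome -> Biomarker
The empty set is not sufficient: P1 (Adherence <- Outcome <- Severity -> Biomarker) has no collider blocking it and no conditioned non-collider, so it is open.
Try {Outcome}:
  P1: blocked at chain node Outcome ∈ conditioning set.
  P2: blocked at fork node Outcome ∈ conditioning set.
  P3: blocked at fork node Outcome ∈ conditioning set.
  P4: blocked at fork node Outcome ∈ conditioning set.
  P5: blocked at fork node Outcome ∈ conditioning set.
  P6: blocked at fork node Outcome ∈ conditioning set.
  P7: blocked at fork node Outcome ∈ conditioning set.
  P8: blocked at fork node Outcome ∈ conditioning set.
{Outcome} contains no descendant of Adherence and blocks every backdoor path.
No other singleton works — e.g. {Hospital} leaves P1 open — so {Outcome} is the unique smallest valid adjustment set.

{Outcome}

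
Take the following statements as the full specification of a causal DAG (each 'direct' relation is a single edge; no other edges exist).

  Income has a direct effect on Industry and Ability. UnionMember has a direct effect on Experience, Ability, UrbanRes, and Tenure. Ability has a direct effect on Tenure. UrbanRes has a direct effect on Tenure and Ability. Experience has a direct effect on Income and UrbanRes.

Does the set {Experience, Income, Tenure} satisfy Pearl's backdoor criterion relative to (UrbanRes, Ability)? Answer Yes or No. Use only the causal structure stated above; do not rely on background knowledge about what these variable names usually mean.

No

Backdoor paths from UrbanRes to Ability (paths whose first edge points into UrbanRes):
  P1: UrbanRes <- UnionMember -> Experience -> Income -> Ability
  P2: UrbanRes <- UnionMember -> Ability
  P3: UrbanRes <- UnionMember -> Tenure <- Ability
  P4: UrbanRes <- Experience <- UnionMember -> Ability
  P5: UrbanRes <- Experience <- UnionMember -> Tenure <- Ability
  P6: UrbanRes <- Experience -> Income -> Ability
Condition 1 (no descendant of UrbanRes in the set): FAILS — Tenure is a descendant of UrbanRes.
Condition 2 (every backdoor path blocked by {Experience, Income, Tenure}):
  P1: blocked at chain node Experience ∈ conditioning set.
  P2: open — no interior node is in the conditioning set.
  P3: open — collider(s) Tenure are conditioned on (or have a conditioned descendant) and no non-collider on the path is in the set.
  P4: blocked at chain node Experience ∈ conditioning set.
  P5: blocked at chain node Experience ∈ conditioning set.
  P6: blocked at fork node Experience ∈ conditioning set.
{Experience, Income, Tenure} does not satisfy the backdoor criterion.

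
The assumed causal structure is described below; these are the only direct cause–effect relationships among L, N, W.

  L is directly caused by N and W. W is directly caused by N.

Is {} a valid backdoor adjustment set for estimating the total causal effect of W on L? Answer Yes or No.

No

Backdoor paths from W to L (paths whose first edge points into W):
  P1: W <- N -> L
Condition 1 (no descendant of W in the set): holds — descendants of W are {L}; none are in {}.
Condition 2 (every backdoor path blocked by {}):
  P1: open — no interior node is in the conditioning set.
{} does not satisfy the backdoor criterion.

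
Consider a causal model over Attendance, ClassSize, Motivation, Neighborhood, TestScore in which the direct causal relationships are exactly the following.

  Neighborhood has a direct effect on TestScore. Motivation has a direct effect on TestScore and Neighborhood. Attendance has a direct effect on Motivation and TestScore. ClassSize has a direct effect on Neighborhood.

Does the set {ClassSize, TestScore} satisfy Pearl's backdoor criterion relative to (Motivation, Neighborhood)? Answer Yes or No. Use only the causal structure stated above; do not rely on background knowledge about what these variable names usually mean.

No

Backdoor paths from Motivation to Neighborhood (paths whose first edge points into Motivation):
  P1: Motivation <- Attendance -> TestScore <- Neighborhood
Condition 1 (no descendant of Motivation in the set): FAILS — TestScore is a descendant of Motivation.
Condition 2 (every backdoor path blocked by {ClassSize, TestScore}):
  P1: open — collider(s) TestScore are conditioned on (or have a conditioned descendant) and no non-collider on the path is in the set.
{ClassSize, TestScore} does not satisfy the backdoor criterion.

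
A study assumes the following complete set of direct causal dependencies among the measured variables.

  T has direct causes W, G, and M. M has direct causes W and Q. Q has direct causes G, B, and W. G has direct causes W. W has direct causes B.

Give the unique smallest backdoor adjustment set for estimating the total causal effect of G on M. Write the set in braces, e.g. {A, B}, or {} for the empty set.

{W}

Variables eligible for adjustment (non-descendants of G, excluding G and M): {B, W}.
Backdoor paths from G to M:
  P1: G <- W <- B -> Q -> M
  P2: G <- W -> Q -> M
  P3: G <- W -> M
  P4: G <- W -> T <- M
The empty set is not sufficient: P1 (G <- W <- B -> Q -> M) has no collider blocking it and no conditioned non-collider, so it is open.
Try {W}:
  P1: blocked at chain node W ∈ conditioning set.
  P2: blocked at fork node W ∈ conditioning set.
  P3: blocked at fork node W ∈ conditioning set.
  P4: blocked at fork node W ∈ conditioning set.
{W} contains no descendant of G and blocks every backdoor path.
No other singleton works — e.g. {B} leaves P2 open — so {W} is the unique smallest valid adjustment set.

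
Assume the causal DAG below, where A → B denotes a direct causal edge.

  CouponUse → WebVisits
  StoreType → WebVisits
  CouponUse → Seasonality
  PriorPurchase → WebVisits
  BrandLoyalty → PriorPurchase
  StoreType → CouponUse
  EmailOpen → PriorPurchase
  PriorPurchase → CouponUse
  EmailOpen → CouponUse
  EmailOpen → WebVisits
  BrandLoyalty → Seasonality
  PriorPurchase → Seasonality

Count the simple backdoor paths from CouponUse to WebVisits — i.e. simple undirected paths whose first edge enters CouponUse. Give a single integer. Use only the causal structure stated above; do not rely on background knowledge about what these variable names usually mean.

5

A backdoor path from CouponUse to WebVisits is any simple undirected path whose first edge points into CouponUse (i.e. leaves CouponUse via a parent).
Parents of CouponUse: {EmailOpen, PriorPurchase, StoreType}.
Enumerating:
  P1: CouponUse <- EmailOpen -> PriorPurchase -> WebVisits
  P2: CouponUse <- EmailOpen -> WebVisits
  P3: CouponUse <- PriorPurchase <- EmailOpen -> WebVisits
  P4: CouponUse <- PriorPurchase -> WebVisits
  P5: CouponUse <- StoreType -> WebVisits
That exhausts the simple backdoor paths. Count: 5.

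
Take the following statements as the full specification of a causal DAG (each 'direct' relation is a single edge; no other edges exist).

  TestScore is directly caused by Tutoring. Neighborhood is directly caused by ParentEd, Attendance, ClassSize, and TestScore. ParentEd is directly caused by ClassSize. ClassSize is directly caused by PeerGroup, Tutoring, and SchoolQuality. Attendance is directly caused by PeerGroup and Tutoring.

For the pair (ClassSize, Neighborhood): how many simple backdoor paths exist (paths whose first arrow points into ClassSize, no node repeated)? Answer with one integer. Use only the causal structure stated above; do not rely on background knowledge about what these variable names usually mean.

4

A backdoor path from ClassSize to Neighborhood is any simple undirected path whose first edge points into ClassSize (i.e. leaves ClassSize via a parent).
Parents of ClassSize: {PeerGroup, SchoolQuality, Tutoring}.
Enumerating:
  P1: ClassSize <- Tutoring -> Attendance -> Neighborhood
  P2: ClassSize <- Tutoring -> TestScore -> Neighborhood
  P3: ClassSize <- PeerGroup -> Attendance <- Tutoring -> TestScore -> Neighborhood
  P4: ClassSize <- PeerGroup -> Attendance -> Neighborhood
That exhausts the simple backdoor paths. Count: 4.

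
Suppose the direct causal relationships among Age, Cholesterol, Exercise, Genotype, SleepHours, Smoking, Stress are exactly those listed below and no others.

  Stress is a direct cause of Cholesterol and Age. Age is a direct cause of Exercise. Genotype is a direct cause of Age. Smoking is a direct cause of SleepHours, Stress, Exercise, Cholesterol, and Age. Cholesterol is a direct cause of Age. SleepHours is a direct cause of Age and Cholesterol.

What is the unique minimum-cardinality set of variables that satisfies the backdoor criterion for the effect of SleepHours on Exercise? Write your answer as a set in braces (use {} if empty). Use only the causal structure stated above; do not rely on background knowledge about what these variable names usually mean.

Variables eligible for adjustment (non-descendants of SleepHours, excluding SleepHours and Exercise): {Genotype, Smoking, Stress}.
Backdoor paths from SleepHours to Exercise:
  P1: SleepHours <- Smoking -> Stress -> Cholesterol -> Age -> Exercise
  P2: SleepHours <- Smoking -> Stress -> Age -> Exercise
  P3: SleepHours <- Smoking -> Cholesterol <- Stress -> Age -> Exercise
  P4: SleepHours <- Smoking -> Cholesterol -> Age -> Exercise
  P5: SleepHours <- Smoking -> Age -> Exercise
  P6: SleepHours <- Smoking -> Exercise
The empty set is not sufficient: P1 (SleepHours <- Smoking -> Stress -> Cholesterol -> Age -> Exercise) has no collider blocking it and no conditioned non-collider, so it is open.
Try {Smoking}:
  P1: blocked at fork node Smoking ∈ conditioning set.
  P2: blocked at fork node Smoking ∈ conditioning set.
  P3: blocked at fork node Smoking ∈ conditioning set.
  P4: blocked at fork node Smoking ∈ conditioning set.
  P5: blocked at fork node Smoking ∈ conditioning set.
  P6: blocked at fork node Smoking ∈ conditioning set.
{Smoking} contains no descendant of SleepHours and blocks every backdoor path.
No other singleton works — e.g. {Genotype} leaves P1 open — so {Smoking} is the unique smallest valid adjustment set.

{Smoking}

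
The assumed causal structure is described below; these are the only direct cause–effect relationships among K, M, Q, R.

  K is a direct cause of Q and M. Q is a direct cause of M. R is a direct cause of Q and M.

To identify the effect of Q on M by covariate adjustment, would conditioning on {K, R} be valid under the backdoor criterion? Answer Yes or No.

Yes

Backdoor paths from Q to M (paths whose first edge points into Q):
  P1: Q <- K -> M
  P2: Q <- R -> M
Condition 1 (no descendant of Q in the set): holds — descendants of Q are {M}; none are in {K, R}.
Condition 2 (every backdoor path blocked by {K, R}):
  P1: blocked at fork node K ∈ conditioning set.
  P2: blocked at fork node R ∈ conditioning set.
{K, R} satisfies the backdoor criterion.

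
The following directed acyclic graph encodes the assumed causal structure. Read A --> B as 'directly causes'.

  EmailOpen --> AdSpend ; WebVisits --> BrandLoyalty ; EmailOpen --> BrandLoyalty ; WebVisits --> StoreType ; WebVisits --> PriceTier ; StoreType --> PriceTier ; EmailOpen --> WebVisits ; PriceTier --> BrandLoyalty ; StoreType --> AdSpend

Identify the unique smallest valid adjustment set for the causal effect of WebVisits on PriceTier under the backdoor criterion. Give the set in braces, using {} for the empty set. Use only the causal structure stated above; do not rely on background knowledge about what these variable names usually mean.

{}

Variables eligible for adjustment (non-descendants of WebVisits, excluding WebVisits and PriceTier): {EmailOpen}.
Backdoor paths from WebVisits to PriceTier:
  P1: WebVisits <- EmailOpen -> AdSpend <- StoreType -> PriceTier
  P2: WebVisits <- EmailOpen -> BrandLoyalty <- PriceTier
Each backdoor path contains an unconditioned collider, so every path is already blocked with the empty conditioning set:
  P1: blocked at collider AdSpend (neither it nor any descendant is in the conditioning set).
  P2: blocked at collider BrandLoyalty (neither it nor any descendant is in the conditioning set).
The empty set is therefore the unique smallest valid set.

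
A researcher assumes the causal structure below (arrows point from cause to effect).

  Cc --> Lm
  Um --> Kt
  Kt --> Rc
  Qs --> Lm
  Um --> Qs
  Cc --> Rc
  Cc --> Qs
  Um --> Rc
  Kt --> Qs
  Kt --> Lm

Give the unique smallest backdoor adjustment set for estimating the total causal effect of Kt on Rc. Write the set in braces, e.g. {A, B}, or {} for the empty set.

Variables eligible for adjustment (non-descendants of Kt, excluding Kt and Rc): {Cc, Um}.
Backdoor paths from Kt to Rc:
  P1: Kt <- Um -> Qs <- Cc -> Rc
  P2: Kt <- Um -> Qs -> Lm <- Cc -> Rc
  P3: Kt <- Um -> Rc
The empty set is not sufficient: P3 (Kt <- Um -> Rc) has no collider blocking it and no conditioned non-collider, so it is open.
Try {Um}:
  P1: blocked at fork node Um ∈ conditioning set.
  P2: blocked at fork node Um ∈ conditioning set.
  P3: blocked at fork node Um ∈ conditioning set.
{Um} contains no descendant of Kt and blocks every backdoor path.
No other singleton works — e.g. {Cc} leaves P3 open — so {Um} is the unique smallest valid adjustment set.

{Um}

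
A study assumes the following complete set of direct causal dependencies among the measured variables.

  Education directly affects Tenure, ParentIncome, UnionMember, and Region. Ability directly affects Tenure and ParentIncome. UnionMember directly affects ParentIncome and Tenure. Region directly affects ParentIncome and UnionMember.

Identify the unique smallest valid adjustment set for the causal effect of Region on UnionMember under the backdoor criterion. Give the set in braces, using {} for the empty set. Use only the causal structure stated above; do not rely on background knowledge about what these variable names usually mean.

{Education}

Variables eligible for adjustment (non-descendants of Region, excluding Region and UnionMember): {Ability, Education}.
Backdoor paths from Region to UnionMember:
  P1: Region <- Education -> UnionMember
  P2: Region <- Education -> ParentIncome <- Ability -> Tenure <- UnionMember
  P3: Region <- Education -> ParentIncome <- UnionMember
  P4: Region <- Education -> Tenure <- Ability -> ParentIncome <- UnionMember
  P5: Region <- Education -> Tenure <- UnionMember
The empty set is not sufficient: P1 (Region <- Education -> UnionMember) has no collider blocking it and no conditioned non-collider, so it is open.
Try {Education}:
  P1: blocked at fork node Education ∈ conditioning set.
  P2: blocked at fork node Education ∈ conditioning set.
  P3: blocked at fork node Education ∈ conditioning set.
  P4: blocked at fork node Education ∈ conditioning set.
  P5: blocked at fork node Education ∈ conditioning set.
{Education} contains no descendant of Region and blocks every backdoor path.
No other singleton works — e.g. {Ability} leaves P1 open — so {Education} is the unique smallest valid adjustment set.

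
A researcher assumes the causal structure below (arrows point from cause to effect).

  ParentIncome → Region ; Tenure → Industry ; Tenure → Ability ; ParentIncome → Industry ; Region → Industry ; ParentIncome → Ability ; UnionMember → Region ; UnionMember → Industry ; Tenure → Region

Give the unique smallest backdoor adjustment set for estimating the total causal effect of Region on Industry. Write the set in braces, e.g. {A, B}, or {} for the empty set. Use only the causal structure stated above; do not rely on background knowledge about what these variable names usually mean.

{ParentIncome, Tenure, UnionMember}

Variables eligible for adjustment (non-descendants of Region, excluding Region and Industry): {Ability, ParentIncome, Tenure, UnionMember}.
Backdoor paths from Region to Industry:
  P1: Region <- Tenure -> Industry
  P2: Region <- Tenure -> Ability <- ParentIncome -> Industry
  P3: Region <- ParentIncome -> Industry
  P4: Region <- ParentIncome -> Ability <- Tenure -> Industry
  P5: Region <- UnionMember -> Industry
The empty set is not sufficient: P1 (Region <- Tenure -> Industry) has no collider blocking it and no conditioned non-collider, so it is open.
Try {ParentIncome, Tenure, UnionMember}:
  P1: blocked at fork node Tenure ∈ conditioning set.
  P2: blocked at fork node Tenure ∈ conditioning set.
  P3: blocked at fork node ParentIncome ∈ conditioning set.
  P4: blocked at fork node ParentIncome ∈ conditioning set.
  P5: blocked at fork node UnionMember ∈ conditioning set.
{ParentIncome, Tenure, UnionMember} contains no descendant of Region and blocks every backdoor path.
Every element of {ParentIncome, Tenure, UnionMember} is needed (dropping ParentIncome leaves P3 open; dropping Tenure leaves P1 open; dropping UnionMember leaves P5 open), so no proper subset is valid.
Among all size-3 subsets of the eligible variables, only {ParentIncome, Tenure, UnionMember} blocks every backdoor path, so it is the unique smallest valid adjustment set.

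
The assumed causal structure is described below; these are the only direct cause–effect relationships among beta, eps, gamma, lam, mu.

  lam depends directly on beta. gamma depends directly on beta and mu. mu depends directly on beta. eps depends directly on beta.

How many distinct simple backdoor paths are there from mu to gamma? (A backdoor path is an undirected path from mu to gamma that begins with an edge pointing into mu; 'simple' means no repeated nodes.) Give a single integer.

1

A backdoor path from mu to gamma is any simple undirected path whose first edge points into mu (i.e. leaves mu via a parent).
Parents of mu: {beta}.
Enumerating:
  P1: mu <- beta -> gamma
That exhausts the simple backdoor paths. Count: 1.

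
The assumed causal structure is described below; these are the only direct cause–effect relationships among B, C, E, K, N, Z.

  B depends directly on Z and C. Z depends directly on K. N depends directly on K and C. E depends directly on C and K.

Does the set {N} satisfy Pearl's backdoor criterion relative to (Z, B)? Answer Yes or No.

Backdoor paths from Z to B (paths whose first edge points into Z):
  P1: Z <- K -> E <- C -> B
  P2: Z <- K -> N <- C -> B
Condition 1 (no descendant of Z in the set): holds — descendants of Z are {B}; none are in {N}.
Condition 2 (every backdoor path blocked by {N}):
  P1: blocked at collider E (neither it nor any descendant is in the conditioning set).
  P2: open — collider(s) N are conditioned on (or have a conditioned descendant) and no non-collider on the path is in the set.
{N} does not satisfy the backdoor criterion.

No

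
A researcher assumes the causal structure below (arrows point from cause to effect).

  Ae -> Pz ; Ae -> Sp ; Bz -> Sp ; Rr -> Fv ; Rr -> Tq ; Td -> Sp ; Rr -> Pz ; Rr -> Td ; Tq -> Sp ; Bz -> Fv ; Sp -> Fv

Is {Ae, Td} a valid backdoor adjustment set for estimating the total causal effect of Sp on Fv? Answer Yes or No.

No

Backdoor paths from Sp to Fv (paths whose first edge points into Sp):
  P1: Sp <- Bz -> Fv
  P2: Sp <- Ae -> Pz <- Rr -> Fv
  P3: Sp <- Td <- Rr -> Fv
  P4: Sp <- Tq <- Rr -> Fv
Condition 1 (no descendant of Sp in the set): holds — descendants of Sp are {Fv}; none are in {Ae, Td}.
Condition 2 (every backdoor path blocked by {Ae, Td}):
  P1: open — no interior node is in the conditioning set.
  P2: blocked at fork node Ae ∈ conditioning set.
  P3: blocked at chain node Td ∈ conditioning set.
  P4: open — no interior node is in the conditioning set.
{Ae, Td} does not satisfy the backdoor criterion.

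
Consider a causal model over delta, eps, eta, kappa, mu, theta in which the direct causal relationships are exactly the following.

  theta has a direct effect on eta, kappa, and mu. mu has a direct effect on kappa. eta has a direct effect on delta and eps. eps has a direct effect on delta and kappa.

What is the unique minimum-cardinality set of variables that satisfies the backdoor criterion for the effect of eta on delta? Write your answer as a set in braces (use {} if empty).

{}

Variables eligible for adjustment (non-descendants of eta, excluding eta and delta): {mu, theta}.
Backdoor paths from eta to delta:
  P1: eta <- theta -> mu -> kappa <- eps -> delta
  P2: eta <- theta -> kappa <- eps -> delta
Each backdoor path contains an unconditioned collider, so every path is already blocked with the empty conditioning set:
  P1: blocked at collider kappa (neither it nor any descendant is in the conditioning set).
  P2: blocked at collider kappa (neither it nor any descendant is in the conditioning set).
The empty set is therefore the unique smallest valid set.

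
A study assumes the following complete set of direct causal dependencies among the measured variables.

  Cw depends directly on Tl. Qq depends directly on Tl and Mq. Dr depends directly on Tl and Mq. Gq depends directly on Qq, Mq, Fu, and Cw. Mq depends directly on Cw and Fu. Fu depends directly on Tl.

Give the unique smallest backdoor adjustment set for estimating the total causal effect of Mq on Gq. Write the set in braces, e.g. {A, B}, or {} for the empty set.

Variables eligible for adjustment (non-descendants of Mq, excluding Mq and Gq): {Cw, Fu, Tl}.
Backdoor paths from Mq to Gq:
  P1: Mq <- Fu <- Tl -> Cw -> Gq
  P2: Mq <- Fu <- Tl -> Qq -> Gq
  P3: Mq <- Fu -> Gq
  P4: Mq <- Cw <- Tl -> Fu -> Gq
  P5: Mq <- Cw <- Tl -> Qq -> Gq
  P6: Mq <- Cw -> Gq
The empty set is not sufficient: P1 (Mq <- Fu <- Tl -> Cw -> Gq) has no collider blocking it and no conditioned non-collider, so it is open.
Try {Cw, Fu}:
  P1: blocked at chain node Fu ∈ conditioning set.
  P2: blocked at chain node Fu ∈ conditioning set.
  P3: blocked at fork node Fu ∈ conditioning set.
  P4: blocked at chain node Cw ∈ conditioning set.
  P5: blocked at chain node Cw ∈ conditioning set.
  P6: blocked at fork node Cw ∈ conditioning set.
{Cw, Fu} contains no descendant of Mq and blocks every backdoor path.
Every element of {Cw, Fu} is needed (dropping Cw leaves P5 open; dropping Fu leaves P2 open), so no proper subset is valid.
Among all size-2 subsets of the eligible variables, only {Cw, Fu} blocks every backdoor path, so it is the unique smallest valid adjustment set.

{Cw, Fu}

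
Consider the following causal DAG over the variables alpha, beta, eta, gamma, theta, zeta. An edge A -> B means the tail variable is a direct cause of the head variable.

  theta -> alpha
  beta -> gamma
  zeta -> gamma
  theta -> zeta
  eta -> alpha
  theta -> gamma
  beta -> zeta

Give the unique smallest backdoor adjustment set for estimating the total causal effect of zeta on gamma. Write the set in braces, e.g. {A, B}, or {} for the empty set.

Variables eligible for adjustment (non-descendants of zeta, excluding zeta and gamma): {alpha, beta, eta, theta}.
Backdoor paths from zeta to gamma:
  P1: zeta <- beta -> gamma
  P2: zeta <- theta -> gamma
The empty set is not sufficient: P1 (zeta <- beta -> gamma) has no collider blocking it and no conditioned non-collider, so it is open.
Try {beta, theta}:
  P1: blocked at fork node beta ∈ conditioning set.
  P2: blocked at fork node theta ∈ conditioning set.
{beta, theta} contains no descendant of zeta and blocks every backdoor path.
Every element of {beta, theta} is needed (dropping beta leaves P1 open; dropping theta leaves P2 open), so no proper subset is valid.
Among all size-2 subsets of the eligible variables, only {beta, theta} blocks every backdoor path, so it is the unique smallest valid adjustment set.

{beta, theta}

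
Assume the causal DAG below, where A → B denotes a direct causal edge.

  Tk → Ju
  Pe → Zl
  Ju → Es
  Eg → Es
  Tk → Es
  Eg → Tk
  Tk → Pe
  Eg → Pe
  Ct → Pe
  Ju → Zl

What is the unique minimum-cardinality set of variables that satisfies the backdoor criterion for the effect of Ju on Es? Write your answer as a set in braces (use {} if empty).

Variables eligible for adjustment (non-descendants of Ju, excluding Ju and Es): {Ct, Eg, Pe, Tk}.
Backdoor paths from Ju to Es:
  P1: Ju <- Tk <- Eg -> Es
  P2: Ju <- Tk -> Pe <- Eg -> Es
  P3: Ju <- Tk -> Es
The empty set is not sufficient: P1 (Ju <- Tk <- Eg -> Es) has no collider blocking it and no conditioned non-collider, so it is open.
Try {Tk}:
  P1: blocked at chain node Tk ∈ conditioning set.
  P2: blocked at fork node Tk ∈ conditioning set.
  P3: blocked at fork node Tk ∈ conditioning set.
{Tk} contains no descendant of Ju and blocks every backdoor path.
No other singleton works — e.g. {Eg} leaves P3 open — so {Tk} is the unique smallest valid adjustment set.

{Tk}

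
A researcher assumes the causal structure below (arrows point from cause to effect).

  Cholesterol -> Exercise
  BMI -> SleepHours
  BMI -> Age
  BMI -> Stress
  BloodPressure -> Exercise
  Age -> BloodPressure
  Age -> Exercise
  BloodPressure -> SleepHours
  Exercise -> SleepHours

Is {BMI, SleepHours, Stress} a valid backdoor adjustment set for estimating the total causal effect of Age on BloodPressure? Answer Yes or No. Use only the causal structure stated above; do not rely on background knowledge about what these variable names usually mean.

No

Backdoor paths from Age to BloodPressure (paths whose first edge points into Age):
  P1: Age <- BMI -> SleepHours <- BloodPressure
  P2: Age <- BMI -> SleepHours <- Exercise <- BloodPressure
Condition 1 (no descendant of Age in the set): FAILS — SleepHours is a descendant of Age.
Condition 2 (every backdoor path blocked by {BMI, SleepHours, Stress}):
  P1: blocked at fork node BMI ∈ conditioning set.
  P2: blocked at fork node BMI ∈ conditioning set.
{BMI, SleepHours, Stress} does not satisfy the backdoor criterion.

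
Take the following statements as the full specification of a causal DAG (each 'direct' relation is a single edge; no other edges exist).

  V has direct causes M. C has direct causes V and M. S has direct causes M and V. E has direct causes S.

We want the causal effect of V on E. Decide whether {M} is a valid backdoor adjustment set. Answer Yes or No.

Yes

Backdoor paths from V to E (paths whose first edge points into V):
  P1: V <- M -> S -> E
Condition 1 (no descendant of V in the set): holds — descendants of V are {C, E, S}; none are in {M}.
Condition 2 (every backdoor path blocked by {M}):
  P1: blocked at fork node M ∈ conditioning set.
{M} satisfies the backdoor criterion.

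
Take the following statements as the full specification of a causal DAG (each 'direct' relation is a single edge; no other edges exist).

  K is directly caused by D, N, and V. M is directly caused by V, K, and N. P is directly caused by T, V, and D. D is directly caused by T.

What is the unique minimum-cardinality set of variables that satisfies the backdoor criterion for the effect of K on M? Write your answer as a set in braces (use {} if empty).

Variables eligible for adjustment (non-descendants of K, excluding K and M): {D, N, P, T, V}.
Backdoor paths from K to M:
  P1: K <- D <- T -> P <- V -> M
  P2: K <- D -> P <- V -> M
  P3: K <- V -> M
  P4: K <- N -> M
The empty set is not sufficient: P3 (K <- V -> M) has no collider blocking it and no conditioned non-collider, so it is open.
Try {N, V}:
  P1: blocked at collider P (neither it nor any descendant is in the conditioning set).
  P2: blocked at collider P (neither it nor any descendant is in the conditioning set).
  P3: blocked at fork node V ∈ conditioning set.
  P4: blocked at fork node N ∈ conditioning set.
{N, V} contains no descendant of K and blocks every backdoor path.
Every element of {N, V} is needed (dropping N leaves P4 open; dropping V leaves P3 open), so no proper subset is valid.
Among all size-2 subsets of the eligible variables, only {N, V} blocks every backdoor path, so it is the unique smallest valid adjustment set.

{N, V}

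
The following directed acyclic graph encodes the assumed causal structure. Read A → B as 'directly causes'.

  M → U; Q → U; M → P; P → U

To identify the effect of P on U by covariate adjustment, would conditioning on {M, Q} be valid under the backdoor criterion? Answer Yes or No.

Backdoor paths from P to U (paths whose first edge points into P):
  P1: P <- M -> U
Condition 1 (no descendant of P in the set): holds — descendants of P are {U}; none are in {M, Q}.
Condition 2 (every backdoor path blocked by {M, Q}):
  P1: blocked at fork node M ∈ conditioning set.
{M, Q} satisfies the backdoor criterion.

Yes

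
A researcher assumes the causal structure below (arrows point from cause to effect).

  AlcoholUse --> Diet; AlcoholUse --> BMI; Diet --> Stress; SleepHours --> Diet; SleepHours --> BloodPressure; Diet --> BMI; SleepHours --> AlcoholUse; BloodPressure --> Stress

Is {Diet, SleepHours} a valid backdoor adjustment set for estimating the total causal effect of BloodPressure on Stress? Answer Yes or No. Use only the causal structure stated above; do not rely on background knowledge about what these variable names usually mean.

Backdoor paths from BloodPressure to Stress (paths whose first edge points into BloodPressure):
  P1: BloodPressure <- SleepHours -> AlcoholUse -> Diet -> Stress
  P2: BloodPressure <- SleepHours -> AlcoholUse -> BMI <- Diet -> Stress
  P3: BloodPressure <- SleepHours -> Diet -> Stress
Condition 1 (no descendant of BloodPressure in the set): holds — descendants of BloodPressure are {Stress}; none are in {Diet, SleepHours}.
Condition 2 (every backdoor path blocked by {Diet, SleepHours}):
  P1: blocked at fork node SleepHours ∈ conditioning set.
  P2: blocked at fork node SleepHours ∈ conditioning set.
  P3: blocked at fork node SleepHours ∈ conditioning set.
{Diet, SleepHours} satisfies the backdoor criterion.

Yes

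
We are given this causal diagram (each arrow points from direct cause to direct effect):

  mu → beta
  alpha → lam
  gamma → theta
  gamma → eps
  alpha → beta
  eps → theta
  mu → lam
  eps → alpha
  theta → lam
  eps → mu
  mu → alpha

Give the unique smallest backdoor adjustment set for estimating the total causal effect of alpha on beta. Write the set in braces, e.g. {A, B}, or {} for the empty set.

{mu}

Variables eligible for adjustment (non-descendants of alpha, excluding alpha and beta): {eps, gamma, mu, theta}.
Backdoor paths from alpha to beta:
  P1: alpha <- eps <- gamma -> theta -> lam <- mu -> beta
  P2: alpha <- eps -> mu -> beta
  P3: alpha <- eps -> theta -> lam <- mu -> beta
  P4: alpha <- mu -> beta
The empty set is not sufficient: P2 (alpha <- eps -> mu -> beta) has no collider blocking it and no conditioned non-collider, so it is open.
Try {mu}:
  P1: blocked at collider lam (neither it nor any descendant is in the conditioning set).
  P2: blocked at chain node mu ∈ conditioning set.
  P3: blocked at collider lam (neither it nor any descendant is in the conditioning set).
  P4: blocked at fork node mu ∈ conditioning set.
{mu} contains no descendant of alpha and blocks every backdoor path.
No other singleton works — e.g. {gamma} leaves P2 open — so {mu} is the unique smallest valid adjustment set.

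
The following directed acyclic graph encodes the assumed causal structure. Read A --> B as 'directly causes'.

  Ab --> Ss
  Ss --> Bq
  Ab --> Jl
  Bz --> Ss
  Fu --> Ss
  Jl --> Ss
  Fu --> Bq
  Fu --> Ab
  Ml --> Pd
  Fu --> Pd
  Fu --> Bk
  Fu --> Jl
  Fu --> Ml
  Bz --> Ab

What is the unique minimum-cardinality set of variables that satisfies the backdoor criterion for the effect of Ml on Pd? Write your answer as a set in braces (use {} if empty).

Variables eligible for adjustment (non-descendants of Ml, excluding Ml and Pd): {Ab, Bk, Bq, Bz, Fu, Jl, Ss}.
Backdoor paths from Ml to Pd:
  P1: Ml <- Fu -> Pd
The empty set is not sufficient: P1 (Ml <- Fu -> Pd) has no collider blocking it and no conditioned non-collider, so it is open.
Try {Fu}:
  P1: blocked at fork node Fu ∈ conditioning set.
{Fu} contains no descendant of Ml and blocks every backdoor path.
No other singleton works — e.g. {Bz} leaves P1 open — so {Fu} is the unique smallest valid adjustment set.

{Fu}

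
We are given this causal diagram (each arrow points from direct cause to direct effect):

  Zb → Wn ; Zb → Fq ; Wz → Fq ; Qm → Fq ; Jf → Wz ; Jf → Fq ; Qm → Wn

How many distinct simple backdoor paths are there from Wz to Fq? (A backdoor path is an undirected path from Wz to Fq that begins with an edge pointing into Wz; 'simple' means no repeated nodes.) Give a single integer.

1

A backdoor path from Wz to Fq is any simple undirected path whose first edge points into Wz (i.e. leaves Wz via a parent).
Parents of Wz: {Jf}.
Enumerating:
  P1: Wz <- Jf -> Fq
That exhausts the simple backdoor paths. Count: 1.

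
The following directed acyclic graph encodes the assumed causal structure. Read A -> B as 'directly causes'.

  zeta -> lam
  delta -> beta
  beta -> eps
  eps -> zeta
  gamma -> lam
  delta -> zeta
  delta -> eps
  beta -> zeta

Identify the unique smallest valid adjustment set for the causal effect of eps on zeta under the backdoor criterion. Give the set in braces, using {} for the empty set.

Variables eligible for adjustment (non-descendants of eps, excluding eps and zeta): {beta, delta, gamma}.
Backdoor paths from eps to zeta:
  P1: eps <- delta -> beta -> zeta
  P2: eps <- delta -> zeta
  P3: eps <- beta <- delta -> zeta
  P4: eps <- beta -> zeta
The empty set is not sufficient: P1 (eps <- delta -> beta -> zeta) has no collider blocking it and no conditioned non-collider, so it is open.
Try {beta, delta}:
  P1: blocked at fork node delta ∈ conditioning set.
  P2: blocked at fork node delta ∈ conditioning set.
  P3: blocked at chain node beta ∈ conditioning set.
  P4: blocked at fork node beta ∈ conditioning set.
{beta, delta} contains no descendant of eps and blocks every backdoor path.
Every element of {beta, delta} is needed (dropping beta leaves P4 open; dropping delta leaves P2 open), so no proper subset is valid.
Among all size-2 subsets of the eligible variables, only {beta, delta} blocks every backdoor path, so it is the unique smallest valid adjustment set.

{beta, delta}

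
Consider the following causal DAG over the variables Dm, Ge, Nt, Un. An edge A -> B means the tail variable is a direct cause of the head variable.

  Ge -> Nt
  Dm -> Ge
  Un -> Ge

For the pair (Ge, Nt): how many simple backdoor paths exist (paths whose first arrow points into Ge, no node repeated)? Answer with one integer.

A backdoor path from Ge to Nt is any simple undirected path whose first edge points into Ge (i.e. leaves Ge via a parent).
Parents of Ge: {Dm, Un}.
No simple path from any parent of Ge reaches Nt without revisiting Ge, so there are no backdoor paths.

0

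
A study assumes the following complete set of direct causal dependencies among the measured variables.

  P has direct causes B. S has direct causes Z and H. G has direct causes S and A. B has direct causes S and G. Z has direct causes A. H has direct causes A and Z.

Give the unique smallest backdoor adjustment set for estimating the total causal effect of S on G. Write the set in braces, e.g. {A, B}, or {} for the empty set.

{A}

Variables eligible for adjustment (non-descendants of S, excluding S and G): {A, H, Z}.
Backdoor paths from S to G:
  P1: S <- Z <- A -> G
  P2: S <- Z -> H <- A -> G
  P3: S <- H <- A -> G
  P4: S <- H <- Z <- A -> G
The empty set is not sufficient: P1 (S <- Z <- A -> G) has no collider blocking it and no conditioned non-collider, so it is open.
Try {A}:
  P1: blocked at fork node A ∈ conditioning set.
  P2: blocked at collider H (neither it nor any descendant is in the conditioning set).
  P3: blocked at fork node A ∈ conditioning set.
  P4: blocked at fork node A ∈ conditioning set.
{A} contains no descendant of S and blocks every backdoor path.
No other singleton works — e.g. {Z} leaves P3 open — so {A} is the unique smallest valid adjustment set.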